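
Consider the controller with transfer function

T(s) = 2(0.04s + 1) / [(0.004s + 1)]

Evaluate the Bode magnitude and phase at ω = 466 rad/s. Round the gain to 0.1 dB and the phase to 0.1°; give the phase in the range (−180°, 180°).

24.9 dB, 25.1°

At ω = 466 rad/s:
zero (1 + j466·0.04) = 1 + j18.64 → |·| ≈ 18.667, ∠ ≈ 86.93°
pole (1 + j466·0.004) = 1 + j1.864 → |·| ≈ 2.1153, ∠ ≈ 61.79°
|T| = 2 · 18.667 / (2.1153) ≈ 17.65
Gain = 20 log₁₀(17.65) ≈ 24.93 dB
∠T = (86.93°) − (61.79°) = 25.14°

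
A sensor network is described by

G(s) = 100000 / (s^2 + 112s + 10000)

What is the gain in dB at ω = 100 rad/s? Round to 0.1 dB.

19.0 dB

At s = jω = j100:
quadratic: (j100)² + 112·j100 + 10000 = 0 + j11200 → |·| ≈ 11200, ∠ ≈ 90.00°
|G| = 100000 / 11200 ≈ 8.9286
Gain = 20 log₁₀(8.9286) ≈ 19.02 dB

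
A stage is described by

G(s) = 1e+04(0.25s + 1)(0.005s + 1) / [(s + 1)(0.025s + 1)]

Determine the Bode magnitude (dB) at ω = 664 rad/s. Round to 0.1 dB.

54.3 dB

At ω = 664 rad/s:
zero (1 + j664·0.25) = 1 + j166 → |·| ≈ 166, ∠ ≈ 89.65°
zero (1 + j664·0.005) = 1 + j3.32 → |·| ≈ 3.4673, ∠ ≈ 73.24°
pole (1 + j664·1) = 1 + j664 → |·| ≈ 664, ∠ ≈ 89.91°
pole (1 + j664·0.025) = 1 + j16.6 → |·| ≈ 16.63, ∠ ≈ 86.55°
|G| = 1e+04 · 166 · 3.4673 / (664 · 16.63) ≈ 521.24
Gain = 20 log₁₀(521.24) ≈ 54.34 dB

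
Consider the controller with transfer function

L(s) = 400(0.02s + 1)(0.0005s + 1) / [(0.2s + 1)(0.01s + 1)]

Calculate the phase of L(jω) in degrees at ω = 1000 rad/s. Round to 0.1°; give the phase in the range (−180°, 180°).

At ω = 1000 rad/s:
zero (1 + j1000·0.02) = 1 + j20 → |·| ≈ 20.025, ∠ ≈ 87.14°
zero (1 + j1000·0.0005) = 1 + j0.5 → |·| ≈ 1.118, ∠ ≈ 26.57°
pole (1 + j1000·0.2) = 1 + j200 → |·| ≈ 200, ∠ ≈ 89.71°
pole (1 + j1000·0.01) = 1 + j10 → |·| ≈ 10.05, ∠ ≈ 84.29°
∠L = (87.14° + 26.57°) − (89.71° + 84.29°) = -60.29°

-60.3°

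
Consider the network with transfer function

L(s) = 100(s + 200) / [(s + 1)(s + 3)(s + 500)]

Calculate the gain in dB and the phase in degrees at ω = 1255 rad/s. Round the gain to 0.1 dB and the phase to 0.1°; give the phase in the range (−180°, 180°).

-84.5 dB, -167.1°

At s = jω = j1255:
zero (s+200): 200 + j1255 → |·| = √(200²+1255²) = √1615025 ≈ 1270.8, ∠ = arctan(1255/200) ≈ 80.95°
pole (s+1): 1 + j1255 → |·| = √(1²+1255²) = √1575026 ≈ 1255, ∠ = arctan(1255/1) ≈ 89.95°
pole (s+3): 3 + j1255 → |·| = √(3²+1255²) = √1575034 ≈ 1255, ∠ = arctan(1255/3) ≈ 89.86°
pole (s+500): 500 + j1255 → |·| = √(500²+1255²) = √1825025 ≈ 1350.9, ∠ = arctan(1255/500) ≈ 68.28°
|L| = 100 · 1270.8 / 2.1277e+09 ≈ 5.9726e-05
Gain = 20 log₁₀(5.9726e-05) ≈ -84.48 dB
∠L = 80.95° − 248.09° = -167.14°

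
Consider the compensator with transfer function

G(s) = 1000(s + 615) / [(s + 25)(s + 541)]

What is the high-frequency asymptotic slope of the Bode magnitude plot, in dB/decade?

Each pole contributes −20 dB/decade at high frequency; each zero contributes +20 dB/decade.
Net: 1 zero(s) − 2 pole(s) → -20 dB/decade.

-20 dB/decade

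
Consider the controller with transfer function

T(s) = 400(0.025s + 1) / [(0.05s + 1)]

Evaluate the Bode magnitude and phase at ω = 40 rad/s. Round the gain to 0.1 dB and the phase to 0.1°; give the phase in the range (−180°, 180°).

At ω = 40 rad/s:
zero (1 + j40·0.025) = 1 + j1 → |·| ≈ 1.4142, ∠ ≈ 45.00°
pole (1 + j40·0.05) = 1 + j2 → |·| ≈ 2.2361, ∠ ≈ 63.43°
|T| = 400 · 1.4142 / (2.2361) ≈ 252.98
Gain = 20 log₁₀(252.98) ≈ 48.06 dB
∠T = (45.00°) − (63.43°) = -18.43°

48.1 dB, -18.4°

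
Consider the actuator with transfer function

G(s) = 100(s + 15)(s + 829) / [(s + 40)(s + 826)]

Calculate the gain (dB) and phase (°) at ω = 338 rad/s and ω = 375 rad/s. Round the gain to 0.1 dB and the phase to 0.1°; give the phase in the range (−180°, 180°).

At s = jω = j338:
zero (s+15): 15 + j338 → |·| = √(15²+338²) = √114469 ≈ 338.33, ∠ = arctan(338/15) ≈ 87.46°
zero (s+829): 829 + j338 → |·| = √(829²+338²) = √801485 ≈ 895.26, ∠ = arctan(338/829) ≈ 22.18°
pole (s+40): 40 + j338 → |·| = √(40²+338²) = √115844 ≈ 340.36, ∠ = arctan(338/40) ≈ 83.25°
pole (s+826): 826 + j338 → |·| = √(826²+338²) = √796520 ≈ 892.48, ∠ = arctan(338/826) ≈ 22.25°
|G| = 100 · 3.0289e+05 / 3.0376e+05 ≈ 99.714
Gain = 20 log₁₀(99.714) ≈ 39.98 dB
∠G = 109.64° − 105.50° = 4.14°

At s = jω = j375:
zero (s+15): 15 + j375 → |·| = √(15²+375²) = √140850 ≈ 375.3, ∠ = arctan(375/15) ≈ 87.71°
zero (s+829): 829 + j375 → |·| = √(829²+375²) = √827866 ≈ 909.87, ∠ = arctan(375/829) ≈ 24.34°
pole (s+40): 40 + j375 → |·| = √(40²+375²) = √142225 ≈ 377.13, ∠ = arctan(375/40) ≈ 83.91°
pole (s+826): 826 + j375 → |·| = √(826²+375²) = √822901 ≈ 907.14, ∠ = arctan(375/826) ≈ 24.42°
|G| = 100 · 3.4147e+05 / 3.4211e+05 ≈ 99.813
Gain = 20 log₁₀(99.813) ≈ 39.98 dB
∠G = 112.05° − 108.33° = 3.72°

ω = 338: 40.0 dB, 4.1°; ω = 375: 40.0 dB, 3.7°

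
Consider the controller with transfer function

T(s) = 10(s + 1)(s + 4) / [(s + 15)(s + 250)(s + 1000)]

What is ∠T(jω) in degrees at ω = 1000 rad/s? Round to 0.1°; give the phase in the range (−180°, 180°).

At s = jω = j1000:
zero (s+1): 1 + j1000 → |·| = √(1²+1000²) = √1000001 ≈ 1000, ∠ = arctan(1000/1) ≈ 89.94°
zero (s+4): 4 + j1000 → |·| = √(4²+1000²) = √1000016 ≈ 1000, ∠ = arctan(1000/4) ≈ 89.77°
pole (s+15): 15 + j1000 → |·| = √(15²+1000²) = √1000225 ≈ 1000.1, ∠ = arctan(1000/15) ≈ 89.14°
pole (s+250): 250 + j1000 → |·| = √(250²+1000²) = √1062500 ≈ 1030.8, ∠ = arctan(1000/250) ≈ 75.96°
pole (s+1000): 1000 + j1000 → |·| = √(1000²+1000²) = √2000000 ≈ 1414.2, ∠ = arctan(1000/1000) ≈ 45.00°
∠T = 179.71° − 210.10° = -30.39°

-30.4°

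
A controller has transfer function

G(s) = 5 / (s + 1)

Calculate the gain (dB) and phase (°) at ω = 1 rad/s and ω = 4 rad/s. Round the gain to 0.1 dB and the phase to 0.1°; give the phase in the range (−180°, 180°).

ω = 1: 11.0 dB, -45.0°; ω = 4: 1.7 dB, -76.0°

Substitute s = j1:
Numerator: 5 = 5 + j0
Denominator: (j1) + 1 = 1 + j1
|N| = √(5² + 0²) ≈ 5, ∠N ≈ 0.00°
|D| = √(1² + 1²) ≈ 1.4142, ∠D ≈ 45.00°
|G| = 5 / 1.4142 ≈ 3.5356
Gain = 20 log₁₀(3.5356) ≈ 10.97 dB
∠G = 0.00° − 45.00° = -45.00°

Substitute s = j4:
Numerator: 5 = 5 + j0
Denominator: (j4) + 1 = 1 + j4
|N| = √(5² + 0²) ≈ 5, ∠N ≈ 0.00°
|D| = √(1² + 4²) ≈ 4.1231, ∠D ≈ 75.96°
|G| = 5 / 4.1231 ≈ 1.2127
Gain = 20 log₁₀(1.2127) ≈ 1.68 dB
∠G = 0.00° − 75.96° = -75.96°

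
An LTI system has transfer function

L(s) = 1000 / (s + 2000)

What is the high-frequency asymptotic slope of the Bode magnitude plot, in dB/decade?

Each pole contributes −20 dB/decade at high frequency; each zero contributes +20 dB/decade.
Net: 0 zero(s) − 1 pole(s) → -20 dB/decade.

-20 dB/decade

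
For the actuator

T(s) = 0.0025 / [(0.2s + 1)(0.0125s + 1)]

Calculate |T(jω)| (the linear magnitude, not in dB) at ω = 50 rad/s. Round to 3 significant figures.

At ω = 50 rad/s:
pole (1 + j50·0.2) = 1 + j10 → |·| ≈ 10.05, ∠ ≈ 84.29°
pole (1 + j50·0.0125) = 1 + j0.625 → |·| ≈ 1.1792, ∠ ≈ 32.01°
|T| = 0.0025 · 1 / (10.05 · 1.1792) ≈ 0.00021095

0.000211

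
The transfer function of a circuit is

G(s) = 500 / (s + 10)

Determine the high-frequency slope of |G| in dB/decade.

Each pole contributes −20 dB/decade at high frequency; each zero contributes +20 dB/decade.
Net: 0 zero(s) − 1 pole(s) → -20 dB/decade.

-20 dB/decade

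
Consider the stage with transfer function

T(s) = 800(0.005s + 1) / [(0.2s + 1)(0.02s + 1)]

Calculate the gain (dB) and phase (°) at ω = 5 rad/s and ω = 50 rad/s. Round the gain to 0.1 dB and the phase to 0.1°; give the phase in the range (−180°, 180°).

ω = 5: 55.0 dB, -49.3°; ω = 50: 35.3 dB, -115.3°

At ω = 5 rad/s:
zero (1 + j5·0.005) = 1 + j0.025 → |·| ≈ 1.0003, ∠ ≈ 1.43°
pole (1 + j5·0.2) = 1 + j1 → |·| ≈ 1.4142, ∠ ≈ 45.00°
pole (1 + j5·0.02) = 1 + j0.1 → |·| ≈ 1.005, ∠ ≈ 5.71°
|T| = 800 · 1.0003 / (1.4142 · 1.005) ≈ 563.05
Gain = 20 log₁₀(563.05) ≈ 55.01 dB
∠T = (1.43°) − (45.00° + 5.71°) = -49.28°

At ω = 50 rad/s:
zero (1 + j50·0.005) = 1 + j0.25 → |·| ≈ 1.0308, ∠ ≈ 14.04°
pole (1 + j50·0.2) = 1 + j10 → |·| ≈ 10.05, ∠ ≈ 84.29°
pole (1 + j50·0.02) = 1 + j1 → |·| ≈ 1.4142, ∠ ≈ 45.00°
|T| = 800 · 1.0308 / (10.05 · 1.4142) ≈ 58.021
Gain = 20 log₁₀(58.021) ≈ 35.27 dB
∠T = (14.04°) − (84.29° + 45.00°) = -115.25°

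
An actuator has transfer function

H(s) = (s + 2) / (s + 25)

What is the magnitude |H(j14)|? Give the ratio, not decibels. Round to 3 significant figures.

0.494

At s = jω = j14:
zero (s+2): 2 + j14 → |·| = √(2²+14²) = √200 ≈ 14.142, ∠ = arctan(14/2) ≈ 81.87°
pole (s+25): 25 + j14 → |·| = √(25²+14²) = √821 ≈ 28.653, ∠ = arctan(14/25) ≈ 29.25°
|H| = 1 · 14.142 / 28.653 ≈ 0.49356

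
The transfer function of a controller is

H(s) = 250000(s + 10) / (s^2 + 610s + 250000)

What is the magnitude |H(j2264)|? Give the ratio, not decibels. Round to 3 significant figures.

At s = jω = j2264:
zero (s+10): 10 + j2264 → |·| = √(10²+2264²) = √5125796 ≈ 2264, ∠ = arctan(2264/10) ≈ 89.75°
quadratic: (j2264)² + 610·j2264 + 250000 = -4875696 + j1381040 → |·| ≈ 5.0675e+06, ∠ ≈ 164.19°
|H| = 250000 · 2264 / 5.0675e+06 ≈ 111.69

112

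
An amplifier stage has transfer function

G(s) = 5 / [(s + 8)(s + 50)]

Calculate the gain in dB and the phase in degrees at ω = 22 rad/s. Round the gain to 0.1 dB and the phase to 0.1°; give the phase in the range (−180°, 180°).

-48.2 dB, -93.8°

At s = jω = j22:
pole (s+8): 8 + j22 → |·| = √(8²+22²) = √548 ≈ 23.409, ∠ = arctan(22/8) ≈ 70.02°
pole (s+50): 50 + j22 → |·| = √(50²+22²) = √2984 ≈ 54.626, ∠ = arctan(22/50) ≈ 23.75°
|G| = 5 / 1278.7 ≈ 0.0039102
Gain = 20 log₁₀(0.0039102) ≈ -48.16 dB
∠G = 0.00° − 93.77° = -93.77°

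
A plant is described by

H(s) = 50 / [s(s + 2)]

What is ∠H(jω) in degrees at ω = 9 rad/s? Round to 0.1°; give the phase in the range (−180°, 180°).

At s = jω = j9:
pole (s+2): 2 + j9 → |·| = √(2²+9²) = √85 ≈ 9.2195, ∠ = arctan(9/2) ≈ 77.47°
pole at origin: |s| = 9, ∠ = 90.00° (in denominator)
∠H = 0.00° − 167.47° = -167.47°

-167.5°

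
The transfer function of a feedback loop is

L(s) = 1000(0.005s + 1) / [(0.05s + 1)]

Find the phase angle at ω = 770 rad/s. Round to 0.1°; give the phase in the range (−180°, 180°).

-13.1°

At ω = 770 rad/s:
zero (1 + j770·0.005) = 1 + j3.85 → |·| ≈ 3.9778, ∠ ≈ 75.44°
pole (1 + j770·0.05) = 1 + j38.5 → |·| ≈ 38.513, ∠ ≈ 88.51°
∠L = (75.44°) − (88.51°) = -13.07°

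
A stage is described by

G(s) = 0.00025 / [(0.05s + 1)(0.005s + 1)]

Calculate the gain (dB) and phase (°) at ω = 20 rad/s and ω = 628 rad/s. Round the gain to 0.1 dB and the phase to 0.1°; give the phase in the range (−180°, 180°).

ω = 20: -75.1 dB, -50.7°; ω = 628: -112.3 dB, -160.5°

At ω = 20 rad/s:
pole (1 + j20·0.05) = 1 + j1 → |·| ≈ 1.4142, ∠ ≈ 45.00°
pole (1 + j20·0.005) = 1 + j0.1 → |·| ≈ 1.005, ∠ ≈ 5.71°
|G| = 0.00025 · 1 / (1.4142 · 1.005) ≈ 0.0001759
Gain = 20 log₁₀(0.0001759) ≈ -75.09 dB
∠G = (0°) − (45.00° + 5.71°) = -50.71°

At ω = 628 rad/s:
pole (1 + j628·0.05) = 1 + j31.4 → |·| ≈ 31.416, ∠ ≈ 88.18°
pole (1 + j628·0.005) = 1 + j3.14 → |·| ≈ 3.2954, ∠ ≈ 72.33°
|G| = 0.00025 · 1 / (31.416 · 3.2954) ≈ 2.4148e-06
Gain = 20 log₁₀(2.4148e-06) ≈ -112.34 dB
∠G = (0°) − (88.18° + 72.33°) = -160.51°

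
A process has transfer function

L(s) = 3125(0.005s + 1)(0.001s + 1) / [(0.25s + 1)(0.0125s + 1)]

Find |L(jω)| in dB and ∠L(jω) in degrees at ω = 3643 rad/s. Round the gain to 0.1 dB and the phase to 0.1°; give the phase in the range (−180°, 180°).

At ω = 3643 rad/s:
zero (1 + j3643·0.005) = 1 + j18.215 → |·| ≈ 18.242, ∠ ≈ 86.86°
zero (1 + j3643·0.001) = 1 + j3.643 → |·| ≈ 3.7778, ∠ ≈ 74.65°
pole (1 + j3643·0.25) = 1 + j910.75 → |·| ≈ 910.75, ∠ ≈ 89.94°
pole (1 + j3643·0.0125) = 1 + j45.5375 → |·| ≈ 45.548, ∠ ≈ 88.74°
|L| = 3125 · 18.242 · 3.7778 / (910.75 · 45.548) ≈ 5.1915
Gain = 20 log₁₀(5.1915) ≈ 14.31 dB
∠L = (86.86° + 74.65°) − (89.94° + 88.74°) = -17.17°

14.3 dB, -17.2°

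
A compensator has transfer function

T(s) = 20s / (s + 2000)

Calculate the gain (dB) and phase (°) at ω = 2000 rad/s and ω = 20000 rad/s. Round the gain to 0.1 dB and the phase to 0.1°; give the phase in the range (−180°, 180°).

ω = 2000: 23.0 dB, 45.0°; ω = 20000: 26.0 dB, 5.7°

At s = jω = j2000:
zero at origin: s = j2000 → |·| = 2000, ∠ = 90.00°
pole (s+2000): 2000 + j2000 → |·| = √(2000²+2000²) = √8000000 ≈ 2828.4, ∠ = arctan(2000/2000) ≈ 45.00°
|T| = 20 · 2000 / 2828.4 ≈ 14.142
Gain = 20 log₁₀(14.142) ≈ 23.01 dB
∠T = 90.00° − 45.00° = 45.00°

At s = jω = j20000:
zero at origin: s = j20000 → |·| = 20000, ∠ = 90.00°
pole (s+2000): 2000 + j20000 → |·| = √(2000²+20000²) = √404000000 ≈ 20100, ∠ = arctan(20000/2000) ≈ 84.29°
|T| = 20 · 20000 / 20100 ≈ 19.9
Gain = 20 log₁₀(19.9) ≈ 25.98 dB
∠T = 90.00° − 84.29° = 5.71°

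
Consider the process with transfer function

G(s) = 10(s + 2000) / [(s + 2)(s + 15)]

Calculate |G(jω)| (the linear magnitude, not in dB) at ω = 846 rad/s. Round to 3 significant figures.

0.0303

At s = jω = j846:
zero (s+2000): 2000 + j846 → |·| = √(2000²+846²) = √4715716 ≈ 2171.6, ∠ = arctan(846/2000) ≈ 22.93°
pole (s+2): 2 + j846 → |·| = √(2²+846²) = √715720 ≈ 846, ∠ = arctan(846/2) ≈ 89.86°
pole (s+15): 15 + j846 → |·| = √(15²+846²) = √715941 ≈ 846.13, ∠ = arctan(846/15) ≈ 88.98°
|G| = 10 · 2171.6 / 7.1583e+05 ≈ 0.030337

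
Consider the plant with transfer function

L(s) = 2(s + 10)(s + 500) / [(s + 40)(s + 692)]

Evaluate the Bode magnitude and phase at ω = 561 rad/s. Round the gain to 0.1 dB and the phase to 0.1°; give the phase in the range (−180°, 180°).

At s = jω = j561:
zero (s+10): 10 + j561 → |·| = √(10²+561²) = √314821 ≈ 561.09, ∠ = arctan(561/10) ≈ 88.98°
zero (s+500): 500 + j561 → |·| = √(500²+561²) = √564721 ≈ 751.48, ∠ = arctan(561/500) ≈ 48.29°
pole (s+40): 40 + j561 → |·| = √(40²+561²) = √316321 ≈ 562.42, ∠ = arctan(561/40) ≈ 85.92°
pole (s+692): 692 + j561 → |·| = √(692²+561²) = √793585 ≈ 890.83, ∠ = arctan(561/692) ≈ 39.03°
|L| = 2 · 4.2165e+05 / 5.0102e+05 ≈ 1.6832
Gain = 20 log₁₀(1.6832) ≈ 4.52 dB
∠L = 137.27° − 124.95° = 12.32°

4.5 dB, 12.3°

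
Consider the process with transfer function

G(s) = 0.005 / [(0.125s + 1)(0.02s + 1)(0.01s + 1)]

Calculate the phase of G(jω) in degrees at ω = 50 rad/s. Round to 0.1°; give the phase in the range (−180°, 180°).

-152.5°

At ω = 50 rad/s:
pole (1 + j50·0.125) = 1 + j6.25 → |·| ≈ 6.3295, ∠ ≈ 80.91°
pole (1 + j50·0.02) = 1 + j1 → |·| ≈ 1.4142, ∠ ≈ 45.00°
pole (1 + j50·0.01) = 1 + j0.5 → |·| ≈ 1.118, ∠ ≈ 26.57°
∠G = (0°) − (80.91° + 45.00° + 26.57°) = -152.48°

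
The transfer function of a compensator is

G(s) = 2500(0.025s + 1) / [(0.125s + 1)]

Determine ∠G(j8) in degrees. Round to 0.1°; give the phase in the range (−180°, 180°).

At ω = 8 rad/s:
zero (1 + j8·0.025) = 1 + j0.2 → |·| ≈ 1.0198, ∠ ≈ 11.31°
pole (1 + j8·0.125) = 1 + j1 → |·| ≈ 1.4142, ∠ ≈ 45.00°
∠G = (11.31°) − (45.00°) = -33.69°

-33.7°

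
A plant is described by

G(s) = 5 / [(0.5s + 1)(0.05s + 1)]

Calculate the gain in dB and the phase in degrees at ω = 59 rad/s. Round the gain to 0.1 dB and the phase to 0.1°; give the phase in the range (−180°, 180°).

-25.3 dB, -159.3°

At ω = 59 rad/s:
pole (1 + j59·0.5) = 1 + j29.5 → |·| ≈ 29.517, ∠ ≈ 88.06°
pole (1 + j59·0.05) = 1 + j2.95 → |·| ≈ 3.1149, ∠ ≈ 71.27°
|G| = 5 · 1 / (29.517 · 3.1149) ≈ 0.054382
Gain = 20 log₁₀(0.054382) ≈ -25.29 dB
∠G = (0°) − (88.06° + 71.27°) = -159.33°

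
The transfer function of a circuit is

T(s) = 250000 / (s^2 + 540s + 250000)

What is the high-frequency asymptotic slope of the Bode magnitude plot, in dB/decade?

Each pole contributes −20 dB/decade at high frequency; each zero contributes +20 dB/decade.
Net: 0 zero(s) − 2 pole(s) → -40 dB/decade.

-40 dB/decade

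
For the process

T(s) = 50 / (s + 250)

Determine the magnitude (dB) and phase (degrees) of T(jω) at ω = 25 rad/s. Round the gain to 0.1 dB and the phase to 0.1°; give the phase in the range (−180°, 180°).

At s = jω = j25:
pole (s+250): 250 + j25 → |·| = √(250²+25²) = √63125 ≈ 251.25, ∠ = arctan(25/250) ≈ 5.71°
|T| = 50 / 251.25 ≈ 0.199
Gain = 20 log₁₀(0.199) ≈ -14.02 dB
∠T = 0.00° − 5.71° = -5.71°

-14.0 dB, -5.7°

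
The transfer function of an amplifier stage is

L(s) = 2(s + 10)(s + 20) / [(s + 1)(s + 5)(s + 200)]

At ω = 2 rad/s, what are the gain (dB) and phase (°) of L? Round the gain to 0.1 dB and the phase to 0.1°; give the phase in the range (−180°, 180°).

-15.4 dB, -68.8°

At s = jω = j2:
zero (s+10): 10 + j2 → |·| = √(10²+2²) = √104 ≈ 10.198, ∠ = arctan(2/10) ≈ 11.31°
zero (s+20): 20 + j2 → |·| = √(20²+2²) = √404 ≈ 20.1, ∠ = arctan(2/20) ≈ 5.71°
pole (s+1): 1 + j2 → |·| = √(1²+2²) = √5 ≈ 2.2361, ∠ = arctan(2/1) ≈ 63.43°
pole (s+5): 5 + j2 → |·| = √(5²+2²) = √29 ≈ 5.3852, ∠ = arctan(2/5) ≈ 21.80°
pole (s+200): 200 + j2 → |·| = √(200²+2²) = √40004 ≈ 200.01, ∠ = arctan(2/200) ≈ 0.57°
|L| = 2 · 204.98 / 2408.5 ≈ 0.17021
Gain = 20 log₁₀(0.17021) ≈ -15.38 dB
∠L = 17.02° − 85.80° = -68.78°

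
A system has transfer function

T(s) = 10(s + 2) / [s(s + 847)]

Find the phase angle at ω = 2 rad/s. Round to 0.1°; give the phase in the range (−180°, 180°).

At s = jω = j2:
zero (s+2): 2 + j2 → |·| = √(2²+2²) = √8 ≈ 2.8284, ∠ = arctan(2/2) ≈ 45.00°
pole (s+847): 847 + j2 → |·| = √(847²+2²) = √717413 ≈ 847, ∠ = arctan(2/847) ≈ 0.14°
pole at origin: |s| = 2, ∠ = 90.00° (in denominator)
∠T = 45.00° − 90.14° = -45.14°

-45.1°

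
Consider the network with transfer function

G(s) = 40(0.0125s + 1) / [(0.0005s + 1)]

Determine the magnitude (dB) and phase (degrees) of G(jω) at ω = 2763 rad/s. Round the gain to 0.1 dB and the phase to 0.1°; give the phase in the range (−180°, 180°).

At ω = 2763 rad/s:
zero (1 + j2763·0.0125) = 1 + j34.5375 → |·| ≈ 34.552, ∠ ≈ 88.34°
pole (1 + j2763·0.0005) = 1 + j1.3815 → |·| ≈ 1.7054, ∠ ≈ 54.10°
|G| = 40 · 34.552 / (1.7054) ≈ 810.41
Gain = 20 log₁₀(810.41) ≈ 58.17 dB
∠G = (88.34°) − (54.10°) = 34.24°

58.2 dB, 34.2°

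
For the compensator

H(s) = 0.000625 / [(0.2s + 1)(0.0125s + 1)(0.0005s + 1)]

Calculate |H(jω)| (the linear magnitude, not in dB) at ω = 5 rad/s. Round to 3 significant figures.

0.000441

At ω = 5 rad/s:
pole (1 + j5·0.2) = 1 + j1 → |·| ≈ 1.4142, ∠ ≈ 45.00°
pole (1 + j5·0.0125) = 1 + j0.0625 → |·| ≈ 1.002, ∠ ≈ 3.58°
pole (1 + j5·0.0005) = 1 + j0.0025 → |·| ≈ 1, ∠ ≈ 0.14°
|H| = 0.000625 · 1 / (1.4142 · 1.002 · 1) ≈ 0.00044106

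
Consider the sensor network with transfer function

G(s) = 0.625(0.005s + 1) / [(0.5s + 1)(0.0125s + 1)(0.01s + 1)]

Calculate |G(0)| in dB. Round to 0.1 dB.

G(0) = 0.625 · 1 / 1 = 0.625
20 log₁₀(0.625) ≈ -4.08 dB

-4.1 dB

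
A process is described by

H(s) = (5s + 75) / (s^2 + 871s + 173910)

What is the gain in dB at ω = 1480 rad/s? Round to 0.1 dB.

-50.2 dB

Substitute s = j1480:
Numerator: 5(j1480) + 75 = 75 + j7400
Denominator: (j1480)^2 + 871(j1480) + 173910 = -2016490 + j1289080
|N| = √(75² + 7400²) ≈ 7400.4, ∠N ≈ 89.42°
|D| = √(2016490² + 1289080²) ≈ 2.3933e+06, ∠D ≈ 147.41°
|H| = 7400.4 / 2.3933e+06 ≈ 0.0030921
Gain = 20 log₁₀(0.0030921) ≈ -50.19 dB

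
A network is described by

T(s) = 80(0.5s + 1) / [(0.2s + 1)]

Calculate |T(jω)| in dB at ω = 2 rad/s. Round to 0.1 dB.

40.4 dB

At ω = 2 rad/s:
zero (1 + j2·0.5) = 1 + j1 → |·| ≈ 1.4142, ∠ ≈ 45.00°
pole (1 + j2·0.2) = 1 + j0.4 → |·| ≈ 1.077, ∠ ≈ 21.80°
|T| = 80 · 1.4142 / (1.077) ≈ 105.05
Gain = 20 log₁₀(105.05) ≈ 40.43 dB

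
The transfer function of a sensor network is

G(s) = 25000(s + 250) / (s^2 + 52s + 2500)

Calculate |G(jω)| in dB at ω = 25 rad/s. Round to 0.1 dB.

At s = jω = j25:
zero (s+250): 250 + j25 → |·| = √(250²+25²) = √63125 ≈ 251.25, ∠ = arctan(25/250) ≈ 5.71°
quadratic: (j25)² + 52·j25 + 2500 = 1875 + j1300 → |·| ≈ 2281.6, ∠ ≈ 34.73°
|G| = 25000 · 251.25 / 2281.6 ≈ 2753
Gain = 20 log₁₀(2753) ≈ 68.80 dB

68.8 dB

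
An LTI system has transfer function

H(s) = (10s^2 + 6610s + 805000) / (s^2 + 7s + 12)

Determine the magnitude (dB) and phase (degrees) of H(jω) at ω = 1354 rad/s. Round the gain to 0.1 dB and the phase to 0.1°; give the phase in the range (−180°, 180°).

20.6 dB, -26.8°

Substitute s = j1354:
Numerator: 10(j1354)^2 + 6610(j1354) + 805000 = -17528160 + j8949940
Denominator: (j1354)^2 + 7(j1354) + 12 = -1833304 + j9478
|N| = √(17528160² + 8949940²) ≈ 1.9681e+07, ∠N ≈ 152.95°
|D| = √(1833304² + 9478²) ≈ 1.8333e+06, ∠D ≈ 179.70°
|H| = 1.9681e+07 / 1.8333e+06 ≈ 10.735
Gain = 20 log₁₀(10.735) ≈ 20.62 dB
∠H = 152.95° − 179.70° = -26.75°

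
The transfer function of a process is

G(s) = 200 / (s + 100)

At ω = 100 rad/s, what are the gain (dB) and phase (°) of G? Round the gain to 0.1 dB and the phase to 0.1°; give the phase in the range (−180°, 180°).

Substitute s = j100:
Numerator: 200 = 200 + j0
Denominator: (j100) + 100 = 100 + j100
|N| = √(200² + 0²) ≈ 200, ∠N ≈ 0.00°
|D| = √(100² + 100²) ≈ 141.42, ∠D ≈ 45.00°
|G| = 200 / 141.42 ≈ 1.4142
Gain = 20 log₁₀(1.4142) ≈ 3.01 dB
∠G = 0.00° − 45.00° = -45.00°

3.0 dB, -45.0°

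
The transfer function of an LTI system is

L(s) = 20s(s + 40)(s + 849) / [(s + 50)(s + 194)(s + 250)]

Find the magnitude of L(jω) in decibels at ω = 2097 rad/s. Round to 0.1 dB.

At s = jω = j2097:
zero (s+40): 40 + j2097 → |·| = √(40²+2097²) = √4399009 ≈ 2097.4, ∠ = arctan(2097/40) ≈ 88.91°
zero (s+849): 849 + j2097 → |·| = √(849²+2097²) = √5118210 ≈ 2262.3, ∠ = arctan(2097/849) ≈ 67.96°
zero at origin: s = j2097 → |·| = 2097, ∠ = 90.00°
pole (s+50): 50 + j2097 → |·| = √(50²+2097²) = √4399909 ≈ 2097.6, ∠ = arctan(2097/50) ≈ 88.63°
pole (s+194): 194 + j2097 → |·| = √(194²+2097²) = √4435045 ≈ 2106, ∠ = arctan(2097/194) ≈ 84.71°
pole (s+250): 250 + j2097 → |·| = √(250²+2097²) = √4459909 ≈ 2111.8, ∠ = arctan(2097/250) ≈ 83.20°
|L| = 20 · 9.9502e+09 / 9.329e+09 ≈ 21.332
Gain = 20 log₁₀(21.332) ≈ 26.58 dB

26.6 dB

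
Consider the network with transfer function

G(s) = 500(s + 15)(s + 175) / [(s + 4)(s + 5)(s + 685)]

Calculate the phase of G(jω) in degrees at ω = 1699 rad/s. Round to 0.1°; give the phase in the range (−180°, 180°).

At s = jω = j1699:
zero (s+15): 15 + j1699 → |·| = √(15²+1699²) = √2886826 ≈ 1699.1, ∠ = arctan(1699/15) ≈ 89.49°
zero (s+175): 175 + j1699 → |·| = √(175²+1699²) = √2917226 ≈ 1708, ∠ = arctan(1699/175) ≈ 84.12°
pole (s+4): 4 + j1699 → |·| = √(4²+1699²) = √2886617 ≈ 1699, ∠ = arctan(1699/4) ≈ 89.87°
pole (s+5): 5 + j1699 → |·| = √(5²+1699²) = √2886626 ≈ 1699, ∠ = arctan(1699/5) ≈ 89.83°
pole (s+685): 685 + j1699 → |·| = √(685²+1699²) = √3355826 ≈ 1831.9, ∠ = arctan(1699/685) ≈ 68.04°
∠G = 173.61° − 247.74° = -74.13°

-74.1°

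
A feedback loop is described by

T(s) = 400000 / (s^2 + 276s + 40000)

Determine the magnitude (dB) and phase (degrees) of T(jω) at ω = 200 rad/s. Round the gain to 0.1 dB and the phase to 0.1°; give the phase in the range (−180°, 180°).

At s = jω = j200:
quadratic: (j200)² + 276·j200 + 40000 = 0 + j55200 → |·| ≈ 55200, ∠ ≈ 90.00°
|T| = 400000 / 55200 ≈ 7.2464
Gain = 20 log₁₀(7.2464) ≈ 17.20 dB
∠T = 0.00° − 90.00° = -90.00°

17.2 dB, -90.0°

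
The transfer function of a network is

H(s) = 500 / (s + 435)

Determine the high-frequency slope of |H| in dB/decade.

-20 dB/decade

Each pole contributes −20 dB/decade at high frequency; each zero contributes +20 dB/decade.
Net: 0 zero(s) − 1 pole(s) → -20 dB/decade.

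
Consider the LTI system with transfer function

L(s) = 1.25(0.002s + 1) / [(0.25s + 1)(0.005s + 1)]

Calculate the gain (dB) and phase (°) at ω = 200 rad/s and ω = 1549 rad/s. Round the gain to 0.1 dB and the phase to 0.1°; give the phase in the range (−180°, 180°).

ω = 200: -34.4 dB, -112.1°; ω = 1549: -57.4 dB, -100.4°

At ω = 200 rad/s:
zero (1 + j200·0.002) = 1 + j0.4 → |·| ≈ 1.077, ∠ ≈ 21.80°
pole (1 + j200·0.25) = 1 + j50 → |·| ≈ 50.01, ∠ ≈ 88.85°
pole (1 + j200·0.005) = 1 + j1 → |·| ≈ 1.4142, ∠ ≈ 45.00°
|L| = 1.25 · 1.077 / (50.01 · 1.4142) ≈ 0.019035
Gain = 20 log₁₀(0.019035) ≈ -34.41 dB
∠L = (21.80°) − (88.85° + 45.00°) = -112.05°

At ω = 1549 rad/s:
zero (1 + j1549·0.002) = 1 + j3.098 → |·| ≈ 3.2554, ∠ ≈ 72.11°
pole (1 + j1549·0.25) = 1 + j387.25 → |·| ≈ 387.25, ∠ ≈ 89.85°
pole (1 + j1549·0.005) = 1 + j7.745 → |·| ≈ 7.8093, ∠ ≈ 82.64°
|L| = 1.25 · 3.2554 / (387.25 · 7.8093) ≈ 0.0013456
Gain = 20 log₁₀(0.0013456) ≈ -57.42 dB
∠L = (72.11°) − (89.85° + 82.64°) = -100.38°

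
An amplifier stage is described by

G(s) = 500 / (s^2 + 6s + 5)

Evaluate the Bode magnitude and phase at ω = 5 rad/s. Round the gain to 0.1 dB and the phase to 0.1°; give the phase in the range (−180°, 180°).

22.8 dB, -123.7°

Substitute s = j5:
Numerator: 500 = 500 + j0
Denominator: (j5)^2 + 6(j5) + 5 = -20 + j30
|N| = √(500² + 0²) ≈ 500, ∠N ≈ 0.00°
|D| = √(20² + 30²) ≈ 36.056, ∠D ≈ 123.69°
|G| = 500 / 36.056 ≈ 13.867
Gain = 20 log₁₀(13.867) ≈ 22.84 dB
∠G = 0.00° − 123.69° = -123.69°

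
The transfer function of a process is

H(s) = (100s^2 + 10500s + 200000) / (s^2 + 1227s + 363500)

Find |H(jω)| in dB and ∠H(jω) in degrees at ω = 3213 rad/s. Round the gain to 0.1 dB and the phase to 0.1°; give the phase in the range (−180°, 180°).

39.7 dB, 19.7°

Substitute s = j3213:
Numerator: 100(j3213)^2 + 10500(j3213) + 200000 = -1032136900 + j33736500
Denominator: (j3213)^2 + 1227(j3213) + 363500 = -9959869 + j3942351
|N| = √(1032136900² + 33736500²) ≈ 1.0327e+09, ∠N ≈ 178.13°
|D| = √(9959869² + 3942351²) ≈ 1.0712e+07, ∠D ≈ 158.41°
|H| = 1.0327e+09 / 1.0712e+07 ≈ 96.406
Gain = 20 log₁₀(96.406) ≈ 39.68 dB
∠H = 178.13° − 158.41° = 19.72°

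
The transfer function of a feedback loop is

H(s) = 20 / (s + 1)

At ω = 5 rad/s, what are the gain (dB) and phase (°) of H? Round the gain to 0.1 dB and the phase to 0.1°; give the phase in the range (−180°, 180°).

11.9 dB, -78.7°

Substitute s = j5:
Numerator: 20 = 20 + j0
Denominator: (j5) + 1 = 1 + j5
|N| = √(20² + 0²) ≈ 20, ∠N ≈ 0.00°
|D| = √(1² + 5²) ≈ 5.099, ∠D ≈ 78.69°
|H| = 20 / 5.099 ≈ 3.9223
Gain = 20 log₁₀(3.9223) ≈ 11.87 dB
∠H = 0.00° − 78.69° = -78.69°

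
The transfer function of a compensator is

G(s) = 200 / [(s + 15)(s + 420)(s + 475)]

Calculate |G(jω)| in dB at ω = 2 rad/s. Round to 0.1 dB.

-83.6 dB

At s = jω = j2:
pole (s+15): 15 + j2 → |·| = √(15²+2²) = √229 ≈ 15.133, ∠ = arctan(2/15) ≈ 7.59°
pole (s+420): 420 + j2 → |·| = √(420²+2²) = √176404 ≈ 420, ∠ = arctan(2/420) ≈ 0.27°
pole (s+475): 475 + j2 → |·| = √(475²+2²) = √225629 ≈ 475, ∠ = arctan(2/475) ≈ 0.24°
|G| = 200 / 3.019e+06 ≈ 6.6247e-05
Gain = 20 log₁₀(6.6247e-05) ≈ -83.58 dB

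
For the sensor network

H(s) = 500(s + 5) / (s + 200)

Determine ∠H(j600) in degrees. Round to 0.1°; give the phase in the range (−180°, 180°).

18.0°

At s = jω = j600:
zero (s+5): 5 + j600 → |·| = √(5²+600²) = √360025 ≈ 600.02, ∠ = arctan(600/5) ≈ 89.52°
pole (s+200): 200 + j600 → |·| = √(200²+600²) = √400000 ≈ 632.46, ∠ = arctan(600/200) ≈ 71.57°
∠H = 89.52° − 71.57° = 17.95°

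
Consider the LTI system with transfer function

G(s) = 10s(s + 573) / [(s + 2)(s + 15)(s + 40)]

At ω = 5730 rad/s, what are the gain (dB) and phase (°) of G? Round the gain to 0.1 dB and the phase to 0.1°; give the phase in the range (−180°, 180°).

At s = jω = j5730:
zero (s+573): 573 + j5730 → |·| = √(573²+5730²) = √33161229 ≈ 5758.6, ∠ = arctan(5730/573) ≈ 84.29°
zero at origin: s = j5730 → |·| = 5730, ∠ = 90.00°
pole (s+2): 2 + j5730 → |·| = √(2²+5730²) = √32832904 ≈ 5730, ∠ = arctan(5730/2) ≈ 89.98°
pole (s+15): 15 + j5730 → |·| = √(15²+5730²) = √32833125 ≈ 5730, ∠ = arctan(5730/15) ≈ 89.85°
pole (s+40): 40 + j5730 → |·| = √(40²+5730²) = √32834500 ≈ 5730.1, ∠ = arctan(5730/40) ≈ 89.60°
|G| = 10 · 3.2997e+07 / 1.8814e+11 ≈ 0.0017539
Gain = 20 log₁₀(0.0017539) ≈ -55.12 dB
∠G = 174.29° − 269.43° = -95.14°

-55.1 dB, -95.1°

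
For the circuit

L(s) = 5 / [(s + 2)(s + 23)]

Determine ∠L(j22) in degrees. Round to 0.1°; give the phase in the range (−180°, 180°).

At s = jω = j22:
pole (s+2): 2 + j22 → |·| = √(2²+22²) = √488 ≈ 22.091, ∠ = arctan(22/2) ≈ 84.81°
pole (s+23): 23 + j22 → |·| = √(23²+22²) = √1013 ≈ 31.828, ∠ = arctan(22/23) ≈ 43.73°
∠L = 0.00° − 128.54° = -128.54°

-128.5°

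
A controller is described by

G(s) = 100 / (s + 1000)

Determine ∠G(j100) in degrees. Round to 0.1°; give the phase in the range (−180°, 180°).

-5.7°

Substitute s = j100:
Numerator: 100 = 100 + j0
Denominator: (j100) + 1000 = 1000 + j100
|N| = √(100² + 0²) ≈ 100, ∠N ≈ 0.00°
|D| = √(1000² + 100²) ≈ 1005, ∠D ≈ 5.71°
∠G = 0.00° − 5.71° = -5.71°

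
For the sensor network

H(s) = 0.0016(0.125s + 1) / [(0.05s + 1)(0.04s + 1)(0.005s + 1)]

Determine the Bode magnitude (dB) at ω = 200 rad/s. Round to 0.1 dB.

At ω = 200 rad/s:
zero (1 + j200·0.125) = 1 + j25 → |·| ≈ 25.02, ∠ ≈ 87.71°
pole (1 + j200·0.05) = 1 + j10 → |·| ≈ 10.05, ∠ ≈ 84.29°
pole (1 + j200·0.04) = 1 + j8 → |·| ≈ 8.0623, ∠ ≈ 82.87°
pole (1 + j200·0.005) = 1 + j1 → |·| ≈ 1.4142, ∠ ≈ 45.00°
|H| = 0.0016 · 25.02 / (10.05 · 8.0623 · 1.4142) ≈ 0.00034936
Gain = 20 log₁₀(0.00034936) ≈ -69.13 dB

-69.1 dB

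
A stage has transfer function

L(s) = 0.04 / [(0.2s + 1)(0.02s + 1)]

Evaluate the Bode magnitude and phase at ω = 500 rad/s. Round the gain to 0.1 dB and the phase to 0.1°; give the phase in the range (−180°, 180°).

-88.0 dB, -173.7°

At ω = 500 rad/s:
pole (1 + j500·0.2) = 1 + j100 → |·| ≈ 100, ∠ ≈ 89.43°
pole (1 + j500·0.02) = 1 + j10 → |·| ≈ 10.05, ∠ ≈ 84.29°
|L| = 0.04 · 1 / (100 · 10.05) ≈ 3.9801e-05
Gain = 20 log₁₀(3.9801e-05) ≈ -88.00 dB
∠L = (0°) − (89.43° + 84.29°) = -173.72°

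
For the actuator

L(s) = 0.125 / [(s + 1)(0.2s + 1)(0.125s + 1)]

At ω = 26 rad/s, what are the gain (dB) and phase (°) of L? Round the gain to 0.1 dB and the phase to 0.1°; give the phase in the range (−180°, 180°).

-71.5 dB, 120.2°

At ω = 26 rad/s:
pole (1 + j26·1) = 1 + j26 → |·| ≈ 26.019, ∠ ≈ 87.80°
pole (1 + j26·0.2) = 1 + j5.2 → |·| ≈ 5.2953, ∠ ≈ 79.11°
pole (1 + j26·0.125) = 1 + j3.25 → |·| ≈ 3.4004, ∠ ≈ 72.90°
|L| = 0.125 · 1 / (26.019 · 5.2953 · 3.4004) ≈ 0.00026681
Gain = 20 log₁₀(0.00026681) ≈ -71.48 dB
∠L = (0°) − (87.80° + 79.11° + 72.90°) = -239.81° ≡ 120.19° (principal value)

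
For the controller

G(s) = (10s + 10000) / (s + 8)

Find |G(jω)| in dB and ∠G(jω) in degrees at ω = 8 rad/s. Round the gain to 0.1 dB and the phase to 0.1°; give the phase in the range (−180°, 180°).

58.9 dB, -44.5°

Substitute s = j8:
Numerator: 10(j8) + 10000 = 10000 + j80
Denominator: (j8) + 8 = 8 + j8
|N| = √(10000² + 80²) ≈ 10000, ∠N ≈ 0.46°
|D| = √(8² + 8²) ≈ 11.314, ∠D ≈ 45.00°
|G| = 10000 / 11.314 ≈ 883.86
Gain = 20 log₁₀(883.86) ≈ 58.93 dB
∠G = 0.46° − 45.00° = -44.54°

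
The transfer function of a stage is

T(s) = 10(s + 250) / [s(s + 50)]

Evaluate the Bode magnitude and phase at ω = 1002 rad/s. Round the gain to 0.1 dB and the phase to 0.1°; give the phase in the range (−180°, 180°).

-39.8 dB, -101.2°

At s = jω = j1002:
zero (s+250): 250 + j1002 → |·| = √(250²+1002²) = √1066504 ≈ 1032.7, ∠ = arctan(1002/250) ≈ 75.99°
pole (s+50): 50 + j1002 → |·| = √(50²+1002²) = √1006504 ≈ 1003.2, ∠ = arctan(1002/50) ≈ 87.14°
pole at origin: |s| = 1002, ∠ = 90.00° (in denominator)
|T| = 10 · 1032.7 / 1.0052e+06 ≈ 0.010274
Gain = 20 log₁₀(0.010274) ≈ -39.77 dB
∠T = 75.99° − 177.14° = -101.15°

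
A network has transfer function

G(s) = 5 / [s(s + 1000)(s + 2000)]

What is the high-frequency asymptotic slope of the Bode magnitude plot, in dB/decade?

Each pole contributes −20 dB/decade at high frequency; each zero contributes +20 dB/decade.
Net: 0 zero(s) − 3 pole(s) → -60 dB/decade.

-60 dB/decade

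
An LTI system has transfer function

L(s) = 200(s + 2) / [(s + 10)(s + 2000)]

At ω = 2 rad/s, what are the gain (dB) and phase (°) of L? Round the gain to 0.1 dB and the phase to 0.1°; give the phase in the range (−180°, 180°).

-31.1 dB, 33.6°

At s = jω = j2:
zero (s+2): 2 + j2 → |·| = √(2²+2²) = √8 ≈ 2.8284, ∠ = arctan(2/2) ≈ 45.00°
pole (s+10): 10 + j2 → |·| = √(10²+2²) = √104 ≈ 10.198, ∠ = arctan(2/10) ≈ 11.31°
pole (s+2000): 2000 + j2 → |·| = √(2000²+2²) = √4000004 ≈ 2000, ∠ = arctan(2/2000) ≈ 0.06°
|L| = 200 · 2.8284 / 20396 ≈ 0.027735
Gain = 20 log₁₀(0.027735) ≈ -31.14 dB
∠L = 45.00° − 11.37° = 33.63°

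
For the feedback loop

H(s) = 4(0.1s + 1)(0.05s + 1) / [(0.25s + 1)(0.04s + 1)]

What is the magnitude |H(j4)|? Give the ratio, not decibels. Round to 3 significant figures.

3.07

At ω = 4 rad/s:
zero (1 + j4·0.1) = 1 + j0.4 → |·| ≈ 1.077, ∠ ≈ 21.80°
zero (1 + j4·0.05) = 1 + j0.2 → |·| ≈ 1.0198, ∠ ≈ 11.31°
pole (1 + j4·0.25) = 1 + j1 → |·| ≈ 1.4142, ∠ ≈ 45.00°
pole (1 + j4·0.04) = 1 + j0.16 → |·| ≈ 1.0127, ∠ ≈ 9.09°
|H| = 4 · 1.077 · 1.0198 / (1.4142 · 1.0127) ≈ 3.0676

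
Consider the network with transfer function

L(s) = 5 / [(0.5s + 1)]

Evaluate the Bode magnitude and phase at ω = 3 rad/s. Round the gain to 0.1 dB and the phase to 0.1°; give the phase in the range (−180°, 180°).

At ω = 3 rad/s:
pole (1 + j3·0.5) = 1 + j1.5 → |·| ≈ 1.8028, ∠ ≈ 56.31°
|L| = 5 · 1 / (1.8028) ≈ 2.7735
Gain = 20 log₁₀(2.7735) ≈ 8.86 dB
∠L = (0°) − (56.31°) = -56.31°

8.9 dB, -56.3°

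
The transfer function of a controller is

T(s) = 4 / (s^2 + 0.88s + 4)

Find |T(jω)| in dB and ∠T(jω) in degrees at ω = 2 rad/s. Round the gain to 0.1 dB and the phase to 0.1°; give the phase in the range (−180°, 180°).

7.1 dB, -90.0°

At s = jω = j2:
quadratic: (j2)² + 0.88·j2 + 4 = 0 + j1.76 → |·| ≈ 1.76, ∠ ≈ 90.00°
|T| = 4 / 1.76 ≈ 2.2727
Gain = 20 log₁₀(2.2727) ≈ 7.13 dB
∠T = 0.00° − 90.00° = -90.00°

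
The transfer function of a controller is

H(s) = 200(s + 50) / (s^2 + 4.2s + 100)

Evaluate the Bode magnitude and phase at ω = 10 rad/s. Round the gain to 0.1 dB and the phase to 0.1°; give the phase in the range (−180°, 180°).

47.7 dB, -78.7°

At s = jω = j10:
zero (s+50): 50 + j10 → |·| = √(50²+10²) = √2600 ≈ 50.99, ∠ = arctan(10/50) ≈ 11.31°
quadratic: (j10)² + 4.2·j10 + 100 = 0 + j42 → |·| ≈ 42, ∠ ≈ 90.00°
|H| = 200 · 50.99 / 42 ≈ 242.81
Gain = 20 log₁₀(242.81) ≈ 47.71 dB
∠H = 11.31° − 90.00° = -78.69°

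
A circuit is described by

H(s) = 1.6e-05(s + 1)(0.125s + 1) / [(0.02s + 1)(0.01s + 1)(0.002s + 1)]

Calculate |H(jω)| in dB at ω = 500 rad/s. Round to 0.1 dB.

-43.2 dB

At ω = 500 rad/s:
zero (1 + j500·1) = 1 + j500 → |·| ≈ 500, ∠ ≈ 89.89°
zero (1 + j500·0.125) = 1 + j62.5 → |·| ≈ 62.508, ∠ ≈ 89.08°
pole (1 + j500·0.02) = 1 + j10 → |·| ≈ 10.05, ∠ ≈ 84.29°
pole (1 + j500·0.01) = 1 + j5 → |·| ≈ 5.099, ∠ ≈ 78.69°
pole (1 + j500·0.002) = 1 + j1 → |·| ≈ 1.4142, ∠ ≈ 45.00°
|H| = 1.6e-05 · 500 · 62.508 / (10.05 · 5.099 · 1.4142) ≈ 0.0069002
Gain = 20 log₁₀(0.0069002) ≈ -43.22 dB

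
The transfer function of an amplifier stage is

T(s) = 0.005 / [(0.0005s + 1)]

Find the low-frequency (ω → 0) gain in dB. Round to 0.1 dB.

T(0) = 0.005 · 1 / 1 = 0.005
20 log₁₀(0.005) ≈ -46.02 dB

-46.0 dB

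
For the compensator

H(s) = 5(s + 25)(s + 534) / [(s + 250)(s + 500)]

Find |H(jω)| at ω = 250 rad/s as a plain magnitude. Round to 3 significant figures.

At s = jω = j250:
zero (s+25): 25 + j250 → |·| = √(25²+250²) = √63125 ≈ 251.25, ∠ = arctan(250/25) ≈ 84.29°
zero (s+534): 534 + j250 → |·| = √(534²+250²) = √347656 ≈ 589.62, ∠ = arctan(250/534) ≈ 25.09°
pole (s+250): 250 + j250 → |·| = √(250²+250²) = √125000 ≈ 353.55, ∠ = arctan(250/250) ≈ 45.00°
pole (s+500): 500 + j250 → |·| = √(500²+250²) = √312500 ≈ 559.02, ∠ = arctan(250/500) ≈ 26.57°
|H| = 5 · 1.4814e+05 / 1.9764e+05 ≈ 3.7477

3.75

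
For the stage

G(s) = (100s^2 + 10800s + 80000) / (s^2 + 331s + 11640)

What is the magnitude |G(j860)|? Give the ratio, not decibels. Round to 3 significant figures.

95.3

Substitute s = j860:
Numerator: 100(j860)^2 + 10800(j860) + 80000 = -73880000 + j9288000
Denominator: (j860)^2 + 331(j860) + 11640 = -727960 + j284660
|N| = √(73880000² + 9288000²) ≈ 7.4462e+07, ∠N ≈ 172.83°
|D| = √(727960² + 284660²) ≈ 7.8164e+05, ∠D ≈ 158.64°
|G| = 7.4462e+07 / 7.8164e+05 ≈ 95.264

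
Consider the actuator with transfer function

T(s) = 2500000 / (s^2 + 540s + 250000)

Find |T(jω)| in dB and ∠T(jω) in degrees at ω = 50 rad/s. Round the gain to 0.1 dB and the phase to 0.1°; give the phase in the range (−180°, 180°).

20.0 dB, -6.2°

At s = jω = j50:
quadratic: (j50)² + 540·j50 + 250000 = 247500 + j27000 → |·| ≈ 2.4897e+05, ∠ ≈ 6.23°
|T| = 2500000 / 2.4897e+05 ≈ 10.041
Gain = 20 log₁₀(10.041) ≈ 20.04 dB
∠T = 0.00° − 6.23° = -6.23°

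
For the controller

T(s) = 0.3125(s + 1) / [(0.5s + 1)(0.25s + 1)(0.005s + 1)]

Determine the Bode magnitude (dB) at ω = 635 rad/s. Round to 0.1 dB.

At ω = 635 rad/s:
zero (1 + j635·1) = 1 + j635 → |·| ≈ 635, ∠ ≈ 89.91°
pole (1 + j635·0.5) = 1 + j317.5 → |·| ≈ 317.5, ∠ ≈ 89.82°
pole (1 + j635·0.25) = 1 + j158.75 → |·| ≈ 158.75, ∠ ≈ 89.64°
pole (1 + j635·0.005) = 1 + j3.175 → |·| ≈ 3.3288, ∠ ≈ 72.52°
|T| = 0.3125 · 635 / (317.5 · 158.75 · 3.3288) ≈ 0.0011827
Gain = 20 log₁₀(0.0011827) ≈ -58.54 dB

-58.5 dB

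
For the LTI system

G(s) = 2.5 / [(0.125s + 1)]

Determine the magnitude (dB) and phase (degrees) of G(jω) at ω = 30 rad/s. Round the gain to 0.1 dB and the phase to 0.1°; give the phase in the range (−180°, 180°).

At ω = 30 rad/s:
pole (1 + j30·0.125) = 1 + j3.75 → |·| ≈ 3.881, ∠ ≈ 75.07°
|G| = 2.5 · 1 / (3.881) ≈ 0.64416
Gain = 20 log₁₀(0.64416) ≈ -3.82 dB
∠G = (0°) − (75.07°) = -75.07°

-3.8 dB, -75.1°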